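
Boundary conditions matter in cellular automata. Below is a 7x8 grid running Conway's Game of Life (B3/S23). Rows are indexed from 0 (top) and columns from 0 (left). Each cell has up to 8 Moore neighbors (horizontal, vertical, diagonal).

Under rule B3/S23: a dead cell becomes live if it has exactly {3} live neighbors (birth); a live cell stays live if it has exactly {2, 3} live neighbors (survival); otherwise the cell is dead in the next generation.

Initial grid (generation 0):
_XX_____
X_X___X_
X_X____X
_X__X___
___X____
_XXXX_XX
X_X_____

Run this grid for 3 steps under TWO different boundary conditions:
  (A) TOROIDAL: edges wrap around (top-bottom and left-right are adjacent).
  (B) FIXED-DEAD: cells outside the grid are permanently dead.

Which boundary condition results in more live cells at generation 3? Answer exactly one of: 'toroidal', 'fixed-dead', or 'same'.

Answer: fixed-dead

Derivation:
Under TOROIDAL boundary, generation 3:
__X_X___
____X___
____XX__
_____X__
___XXX__
__X_XX__
__XX____
Population = 14

Under FIXED-DEAD boundary, generation 3:
_XX_____
X_XX____
XX_XX___
X_X__X__
X___X___
XXXX____
________
Population = 18

Comparison: toroidal=14, fixed-dead=18 -> fixed-dead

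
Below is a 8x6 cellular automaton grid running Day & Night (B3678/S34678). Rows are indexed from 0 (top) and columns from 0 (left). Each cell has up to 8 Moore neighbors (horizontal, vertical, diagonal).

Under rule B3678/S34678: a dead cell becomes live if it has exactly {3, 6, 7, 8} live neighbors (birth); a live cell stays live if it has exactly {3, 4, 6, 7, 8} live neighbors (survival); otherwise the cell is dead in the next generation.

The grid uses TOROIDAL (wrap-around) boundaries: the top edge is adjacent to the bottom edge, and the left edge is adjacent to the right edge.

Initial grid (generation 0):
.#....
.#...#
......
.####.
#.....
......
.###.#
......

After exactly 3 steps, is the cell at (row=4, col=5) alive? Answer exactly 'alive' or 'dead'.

Simulating step by step:
Generation 0 (given above): 12 live cells
Generation 1: 14 live cells
#.....
#.....
##.##.
......
.###..
###...
......
##....
Generation 2: 13 live cells
#....#
#.....
.....#
#...#.
###...
.###..
..#...
......
Generation 3: 12 live cells
......
#.....
#....#
#.....
#.#..#
#..#..
.###..
......

Cell (4,5) at generation 3: 1 -> alive

Answer: alive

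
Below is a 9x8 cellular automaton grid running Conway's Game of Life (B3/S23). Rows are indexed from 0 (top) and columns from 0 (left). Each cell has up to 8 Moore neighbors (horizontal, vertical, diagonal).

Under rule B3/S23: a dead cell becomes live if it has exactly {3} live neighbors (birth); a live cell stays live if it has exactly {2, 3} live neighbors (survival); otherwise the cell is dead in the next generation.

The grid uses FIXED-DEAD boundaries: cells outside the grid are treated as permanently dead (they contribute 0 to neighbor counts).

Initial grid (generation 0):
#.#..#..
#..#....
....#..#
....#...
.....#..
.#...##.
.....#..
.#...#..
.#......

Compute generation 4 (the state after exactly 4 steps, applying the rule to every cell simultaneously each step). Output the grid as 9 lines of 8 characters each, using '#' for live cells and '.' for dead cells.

Answer: ..##....
..###...
..##....
........
........
........
........
........
........

Derivation:
Simulating step by step:
Generation 0 (given above): 16 live cells
Generation 1: 16 live cells
.#......
.#.##...
...##...
....##..
....###.
....###.
....##..
........
........
Generation 2: 9 live cells
..#.....
...##...
..#.....
......#.
...#....
...#....
....#.#.
........
........
Generation 3: 6 live cells
...#....
..##....
...#....
........
........
...##...
........
........
........
Generation 4: 7 live cells
(generation 4 grid is the final answer)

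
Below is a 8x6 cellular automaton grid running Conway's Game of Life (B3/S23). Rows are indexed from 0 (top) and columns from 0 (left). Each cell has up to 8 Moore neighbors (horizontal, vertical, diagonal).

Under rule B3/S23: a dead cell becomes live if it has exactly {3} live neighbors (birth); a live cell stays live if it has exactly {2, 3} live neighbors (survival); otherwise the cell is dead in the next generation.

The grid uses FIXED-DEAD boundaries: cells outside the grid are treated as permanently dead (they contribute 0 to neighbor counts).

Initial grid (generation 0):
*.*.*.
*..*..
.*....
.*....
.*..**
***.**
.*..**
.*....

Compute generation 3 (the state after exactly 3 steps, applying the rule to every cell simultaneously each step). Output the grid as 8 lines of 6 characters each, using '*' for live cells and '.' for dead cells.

Answer: ..*...
..*...
......
...**.
.*.**.
..*...
...**.
...**.

Derivation:
Simulating step by step:
Generation 0 (given above): 19 live cells
Generation 1: 19 live cells
.*.*..
*.**..
***...
***...
...***
*.*...
...***
......
Generation 2: 13 live cells
.*.*..
*..*..
......
*...*.
*..**.
..*...
...**.
....*.
Generation 3: 12 live cells
(generation 3 grid is the final answer)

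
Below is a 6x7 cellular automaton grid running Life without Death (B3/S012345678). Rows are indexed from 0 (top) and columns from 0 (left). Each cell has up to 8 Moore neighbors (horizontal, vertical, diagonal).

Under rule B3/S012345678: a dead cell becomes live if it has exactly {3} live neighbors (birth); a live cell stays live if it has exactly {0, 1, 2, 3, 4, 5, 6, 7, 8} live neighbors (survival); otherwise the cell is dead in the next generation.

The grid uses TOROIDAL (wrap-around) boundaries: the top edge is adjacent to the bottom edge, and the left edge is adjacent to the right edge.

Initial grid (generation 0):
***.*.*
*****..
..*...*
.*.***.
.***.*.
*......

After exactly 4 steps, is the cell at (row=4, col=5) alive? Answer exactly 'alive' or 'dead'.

Answer: alive

Derivation:
Simulating step by step:
Generation 0 (given above): 21 live cells
Generation 1: 28 live cells
***.***
*****..
..*...*
**.****
****.**
*...**.
Generation 2: 28 live cells
***.***
*****..
..*...*
**.****
****.**
*...**.
Generation 3: 28 live cells
***.***
*****..
..*...*
**.****
****.**
*...**.
Generation 4: 28 live cells
***.***
*****..
..*...*
**.****
****.**
*...**.

Cell (4,5) at generation 4: 1 -> alive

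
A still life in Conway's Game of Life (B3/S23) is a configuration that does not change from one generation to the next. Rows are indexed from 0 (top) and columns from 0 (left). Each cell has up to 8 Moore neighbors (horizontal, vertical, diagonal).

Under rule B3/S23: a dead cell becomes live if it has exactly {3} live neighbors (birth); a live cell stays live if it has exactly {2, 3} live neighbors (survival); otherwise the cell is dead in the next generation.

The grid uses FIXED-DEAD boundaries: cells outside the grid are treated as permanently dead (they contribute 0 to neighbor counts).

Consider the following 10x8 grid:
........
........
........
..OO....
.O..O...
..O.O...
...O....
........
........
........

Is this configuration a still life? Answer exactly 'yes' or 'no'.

Answer: yes

Derivation:
Compute generation 1 and compare to generation 0 (given above):
Generation 1:
........
........
........
..OO....
.O..O...
..O.O...
...O....
........
........
........
The grids are IDENTICAL -> still life.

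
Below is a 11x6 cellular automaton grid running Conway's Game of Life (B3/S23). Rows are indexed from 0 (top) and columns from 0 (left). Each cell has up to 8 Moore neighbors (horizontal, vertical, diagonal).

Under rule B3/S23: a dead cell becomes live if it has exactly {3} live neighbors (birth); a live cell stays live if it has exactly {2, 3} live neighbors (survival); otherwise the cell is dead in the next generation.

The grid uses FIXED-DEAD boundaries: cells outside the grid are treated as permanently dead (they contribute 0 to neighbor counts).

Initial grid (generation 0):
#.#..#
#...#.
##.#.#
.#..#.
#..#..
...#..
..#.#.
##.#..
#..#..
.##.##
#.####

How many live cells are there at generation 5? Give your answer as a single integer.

Answer: 10

Derivation:
Simulating step by step:
Generation 0 (given above): 30 live cells
Generation 1: 33 live cells
.#....
#.####
####.#
.#.##.
..###.
..###.
.##.#.
##.##.
#..#..
#....#
..#..#
Generation 2: 22 live cells
.####.
#....#
#....#
#....#
.#...#
.....#
#....#
#...#.
#.##..
.#..#.
......
Generation 3: 32 live cells
.####.
#.##.#
##..##
##..##
....##
....##
....##
#..##.
#.###.
.###..
......
Generation 4: 15 live cells
.#..#.
#....#
......
##.#..
...#..
...#..
......
.##...
#.....
.#..#.
..#...
Generation 5: 10 live cells
......
......
##....
..#...
...##.
......
..#...
.#....
#.#...
.#....
......
Population at generation 5: 10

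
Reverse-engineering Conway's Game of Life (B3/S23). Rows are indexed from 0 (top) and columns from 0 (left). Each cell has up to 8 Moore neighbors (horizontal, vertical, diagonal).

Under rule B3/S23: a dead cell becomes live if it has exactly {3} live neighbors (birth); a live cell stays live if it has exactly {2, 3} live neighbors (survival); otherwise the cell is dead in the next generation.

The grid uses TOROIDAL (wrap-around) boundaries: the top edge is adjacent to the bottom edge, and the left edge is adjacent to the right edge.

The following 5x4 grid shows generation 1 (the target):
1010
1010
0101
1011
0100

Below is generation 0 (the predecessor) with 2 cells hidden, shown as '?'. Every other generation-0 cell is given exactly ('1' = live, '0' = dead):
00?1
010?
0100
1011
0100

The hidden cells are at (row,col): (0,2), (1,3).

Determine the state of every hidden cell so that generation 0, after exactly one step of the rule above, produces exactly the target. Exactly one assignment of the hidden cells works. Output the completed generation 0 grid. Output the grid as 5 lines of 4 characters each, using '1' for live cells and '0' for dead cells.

Answer: 0001
0100
0100
1011
0100

Derivation:
Hidden generation-0 cells (in order): (0,2), (1,3).
A hidden cell only influences target cells in its own 3x3 neighborhood. Try each of the 2^2 = 4 assignments, step the completed generation 0 forward once under B3/S23, and compare with the target:
  (0,2)=0 (1,3)=0 -> step reproduces the target at every cell -> ACCEPT
  (0,2)=0 (1,3)=1 -> step gives (0,0)='0' but target has '1' -> reject
  (0,2)=1 (1,3)=0 -> step gives (0,1)='1' but target has '0' -> reject
  (0,2)=1 (1,3)=1 -> step gives (0,0)='0' but target has '1' -> reject
Unique solution: (0,2)=dead, (1,3)=dead.
Check: live-neighbor counts of every cell in the completed generation 0:
3230
3131
4343
3432
4244
Applying B3/S23 to generation 0 with these counts gives:
1010
1010
0101
1011
0100
which matches the target exactly.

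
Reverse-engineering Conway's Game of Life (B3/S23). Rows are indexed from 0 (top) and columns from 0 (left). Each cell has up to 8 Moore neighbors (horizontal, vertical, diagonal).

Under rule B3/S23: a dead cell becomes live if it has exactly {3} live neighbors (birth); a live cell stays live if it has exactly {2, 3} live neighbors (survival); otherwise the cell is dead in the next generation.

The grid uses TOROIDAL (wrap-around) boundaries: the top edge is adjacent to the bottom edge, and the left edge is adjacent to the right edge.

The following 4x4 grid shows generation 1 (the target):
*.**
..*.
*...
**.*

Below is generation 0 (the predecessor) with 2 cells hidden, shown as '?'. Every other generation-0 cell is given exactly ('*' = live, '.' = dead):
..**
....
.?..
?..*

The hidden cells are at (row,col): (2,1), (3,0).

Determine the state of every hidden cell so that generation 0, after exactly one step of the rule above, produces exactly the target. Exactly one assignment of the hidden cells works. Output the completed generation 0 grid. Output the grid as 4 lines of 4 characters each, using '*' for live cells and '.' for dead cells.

Hidden generation-0 cells (in order): (2,1), (3,0).
A hidden cell only influences target cells in its own 3x3 neighborhood. Try each of the 2^2 = 4 assignments, step the completed generation 0 forward once under B3/S23, and compare with the target:
  (2,1)=. (3,0)=. -> step gives (0,0)='.' but target has '*' -> reject
  (2,1)=. (3,0)=* -> step gives (1,2)='.' but target has '*' -> reject
  (2,1)=* (3,0)=. -> step gives (0,0)='.' but target has '*' -> reject
  (2,1)=* (3,0)=* -> step reproduces the target at every cell -> ACCEPT
Unique solution: (2,1)=live, (3,0)=live.
Check: live-neighbor counts of every cell in the completed generation 0:
3223
2232
3122
3343
Applying B3/S23 to generation 0 with these counts gives:
*.**
..*.
*...
**.*
which matches the target exactly.

Answer: ..**
....
.*..
*..*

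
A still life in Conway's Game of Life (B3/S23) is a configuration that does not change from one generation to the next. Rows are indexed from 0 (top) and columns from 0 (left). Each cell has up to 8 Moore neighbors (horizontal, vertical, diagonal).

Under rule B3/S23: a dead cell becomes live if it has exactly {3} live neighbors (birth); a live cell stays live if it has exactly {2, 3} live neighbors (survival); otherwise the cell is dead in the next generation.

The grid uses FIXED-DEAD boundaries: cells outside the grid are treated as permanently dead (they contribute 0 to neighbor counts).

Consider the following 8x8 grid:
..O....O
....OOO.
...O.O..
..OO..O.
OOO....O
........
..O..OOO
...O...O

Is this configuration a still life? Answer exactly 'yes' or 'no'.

Compute generation 1 and compare to generation 0 (given above):
Generation 1:
.....OO.
...OOOO.
..OO....
...OO.O.
.OOO....
..O....O
......OO
.......O
Cell (0,2) differs: gen0=1 vs gen1=0 -> NOT a still life.

Answer: no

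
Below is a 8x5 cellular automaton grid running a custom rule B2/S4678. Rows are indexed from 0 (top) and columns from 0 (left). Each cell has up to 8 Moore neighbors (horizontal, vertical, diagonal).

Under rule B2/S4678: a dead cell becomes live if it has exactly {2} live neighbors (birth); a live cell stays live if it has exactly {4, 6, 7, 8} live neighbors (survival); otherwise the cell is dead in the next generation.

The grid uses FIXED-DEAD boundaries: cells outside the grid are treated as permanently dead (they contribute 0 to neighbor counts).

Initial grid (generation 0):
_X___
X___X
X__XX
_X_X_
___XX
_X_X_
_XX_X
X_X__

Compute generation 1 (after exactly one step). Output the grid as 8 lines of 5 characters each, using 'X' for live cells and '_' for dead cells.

Answer: X____
__X__
_____
X__X_
XX___
X__X_
_XX__
_____

Derivation:
Simulating step by step:
Generation 0 (given above): 17 live cells
Generation 1: 10 live cells
(generation 1 grid is the final answer)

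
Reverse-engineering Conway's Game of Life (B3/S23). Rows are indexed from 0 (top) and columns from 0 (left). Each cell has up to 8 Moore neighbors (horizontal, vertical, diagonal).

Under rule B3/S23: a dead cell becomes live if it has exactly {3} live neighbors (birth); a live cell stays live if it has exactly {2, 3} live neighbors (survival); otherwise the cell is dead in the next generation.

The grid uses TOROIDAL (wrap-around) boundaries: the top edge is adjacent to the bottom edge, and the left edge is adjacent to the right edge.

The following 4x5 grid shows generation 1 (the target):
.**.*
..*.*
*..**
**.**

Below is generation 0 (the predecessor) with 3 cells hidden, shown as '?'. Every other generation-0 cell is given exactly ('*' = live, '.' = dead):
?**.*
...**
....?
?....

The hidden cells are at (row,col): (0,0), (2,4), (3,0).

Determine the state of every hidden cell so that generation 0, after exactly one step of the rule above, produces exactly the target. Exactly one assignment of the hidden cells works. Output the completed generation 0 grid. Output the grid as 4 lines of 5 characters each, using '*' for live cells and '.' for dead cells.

Answer: .**.*
...**
....*
*....

Derivation:
Hidden generation-0 cells (in order): (0,0), (2,4), (3,0).
A hidden cell only influences target cells in its own 3x3 neighborhood. Try each of the 2^3 = 8 assignments, step the completed generation 0 forward once under B3/S23, and compare with the target:
  (0,0)=. (2,4)=. (3,0)=. -> step gives (0,0)='*' but target has '.' -> reject
  (0,0)=. (2,4)=. (3,0)=* -> step gives (1,0)='*' but target has '.' -> reject
  (0,0)=. (2,4)=* (3,0)=. -> step gives (0,0)='*' but target has '.' -> reject
  (0,0)=. (2,4)=* (3,0)=* -> step reproduces the target at every cell -> ACCEPT
  (0,0)=* (2,4)=. (3,0)=. -> step gives (0,0)='*' but target has '.' -> reject
  (0,0)=* (2,4)=. (3,0)=* -> step gives (0,4)='.' but target has '*' -> reject
  (0,0)=* (2,4)=* (3,0)=. -> step gives (0,0)='*' but target has '.' -> reject
  (0,0)=* (2,4)=* (3,0)=* -> step gives (0,4)='.' but target has '*' -> reject
Unique solution: (0,0)=dead, (2,4)=live, (3,0)=live.
Check: live-neighbor counts of every cell in the completed generation 0:
42243
42343
31133
33233
Applying B3/S23 to generation 0 with these counts gives:
.**.*
..*.*
*..**
**.**
which matches the target exactly.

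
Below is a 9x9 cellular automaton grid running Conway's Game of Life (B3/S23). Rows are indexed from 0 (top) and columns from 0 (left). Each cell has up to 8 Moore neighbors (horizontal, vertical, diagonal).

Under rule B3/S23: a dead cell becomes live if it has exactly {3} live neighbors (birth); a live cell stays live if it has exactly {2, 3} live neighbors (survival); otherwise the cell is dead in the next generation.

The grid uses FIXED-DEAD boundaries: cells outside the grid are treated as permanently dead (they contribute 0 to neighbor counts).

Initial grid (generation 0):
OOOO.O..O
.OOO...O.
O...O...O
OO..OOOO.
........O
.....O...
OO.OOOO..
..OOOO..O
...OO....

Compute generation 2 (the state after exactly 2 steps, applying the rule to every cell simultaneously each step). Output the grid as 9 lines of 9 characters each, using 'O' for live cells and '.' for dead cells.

Answer: .........
...OO..OO
OO..O....
OO.OO.O.O
....O...O
.....OOO.
......OO.
.OO..OO..
.........

Derivation:
Simulating step by step:
Generation 0 (given above): 34 live cells
Generation 1: 25 live cells
O..OO....
.......OO
O...O...O
OO..OOOOO
....O..O.
.....OO..
.O....O..
.O....O..
..O..O...
Generation 2: 24 live cells
(generation 2 grid is the final answer)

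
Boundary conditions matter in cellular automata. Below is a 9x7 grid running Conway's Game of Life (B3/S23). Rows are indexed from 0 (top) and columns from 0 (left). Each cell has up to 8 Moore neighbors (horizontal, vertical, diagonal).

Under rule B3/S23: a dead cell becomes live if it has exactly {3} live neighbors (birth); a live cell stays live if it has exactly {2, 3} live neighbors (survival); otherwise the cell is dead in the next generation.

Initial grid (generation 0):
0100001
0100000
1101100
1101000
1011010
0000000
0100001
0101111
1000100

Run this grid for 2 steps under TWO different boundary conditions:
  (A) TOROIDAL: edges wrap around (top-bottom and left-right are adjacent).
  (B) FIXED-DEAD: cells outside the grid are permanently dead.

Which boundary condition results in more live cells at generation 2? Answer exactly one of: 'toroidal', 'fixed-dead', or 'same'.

Under TOROIDAL boundary, generation 2:
1101000
0010000
0000000
0010010
0011011
0000100
0000101
0000000
0000110
Population = 15

Under FIXED-DEAD boundary, generation 2:
0000000
0000000
0000000
0010000
0011000
0000110
1000100
0100000
0100110
Population = 11

Comparison: toroidal=15, fixed-dead=11 -> toroidal

Answer: toroidal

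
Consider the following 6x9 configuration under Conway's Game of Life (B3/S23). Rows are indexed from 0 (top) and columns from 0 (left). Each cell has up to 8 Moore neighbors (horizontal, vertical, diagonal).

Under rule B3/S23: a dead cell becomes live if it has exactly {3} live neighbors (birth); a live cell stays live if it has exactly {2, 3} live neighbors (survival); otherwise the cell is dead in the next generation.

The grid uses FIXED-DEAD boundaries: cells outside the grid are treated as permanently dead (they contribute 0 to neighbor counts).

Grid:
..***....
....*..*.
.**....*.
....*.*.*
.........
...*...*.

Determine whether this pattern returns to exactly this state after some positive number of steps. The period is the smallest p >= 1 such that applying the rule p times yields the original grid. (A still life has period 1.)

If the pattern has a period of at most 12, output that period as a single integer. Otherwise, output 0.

Answer: 0

Derivation:
Simulating and comparing each generation to the original:
Gen 0 (original, given above): 13 live cells
Gen 1: 11 live cells, differs from original
Gen 2: 10 live cells, differs from original
Gen 3: 7 live cells, differs from original
Gen 4: 6 live cells, differs from original
Gen 5: 7 live cells, differs from original
Gen 6: 7 live cells, differs from original
Gen 7: 9 live cells, differs from original
Gen 8: 9 live cells, differs from original
Gen 9: 9 live cells, differs from original
Gen 10: 9 live cells, differs from original
Gen 11: 9 live cells, differs from original
Gen 12: 9 live cells, differs from original
No period found within 12 steps.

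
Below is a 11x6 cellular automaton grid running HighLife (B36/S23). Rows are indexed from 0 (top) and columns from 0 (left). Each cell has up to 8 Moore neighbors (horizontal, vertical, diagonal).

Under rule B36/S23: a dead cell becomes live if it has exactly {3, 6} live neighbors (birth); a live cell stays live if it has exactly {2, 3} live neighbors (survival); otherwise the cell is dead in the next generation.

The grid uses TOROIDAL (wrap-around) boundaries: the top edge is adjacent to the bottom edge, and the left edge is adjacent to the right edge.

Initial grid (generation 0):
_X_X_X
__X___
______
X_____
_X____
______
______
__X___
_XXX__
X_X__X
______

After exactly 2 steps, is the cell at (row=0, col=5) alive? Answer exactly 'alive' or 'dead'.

Simulating step by step:
Generation 0 (given above): 13 live cells
Generation 1: 14 live cells
__X___
__X___
______
______
______
______
______
_XXX__
X__X__
X_XX__
_XX_XX
Generation 2: 12 live cells
__X___
______
______
______
______
______
__X___
_XXX__
X_X_X_
X_____
X___XX

Cell (0,5) at generation 2: 0 -> dead

Answer: dead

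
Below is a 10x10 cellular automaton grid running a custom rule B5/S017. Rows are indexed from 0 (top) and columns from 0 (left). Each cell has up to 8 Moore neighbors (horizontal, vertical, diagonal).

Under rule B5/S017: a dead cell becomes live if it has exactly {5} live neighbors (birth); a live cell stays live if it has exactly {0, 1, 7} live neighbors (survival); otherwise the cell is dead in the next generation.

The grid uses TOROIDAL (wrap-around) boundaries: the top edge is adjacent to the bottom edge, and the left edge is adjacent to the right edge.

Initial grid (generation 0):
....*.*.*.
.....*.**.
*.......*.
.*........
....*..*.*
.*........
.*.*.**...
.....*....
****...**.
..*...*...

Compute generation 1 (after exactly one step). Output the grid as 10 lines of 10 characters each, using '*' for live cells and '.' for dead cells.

Answer: ....*..*..
..........
*.........
.*........
....*..*.*
.*........
.*.*......
..*.......
*.......*.
.......*..

Derivation:
Simulating step by step:
Generation 0 (given above): 26 live cells
Generation 1: 14 live cells
(generation 1 grid is the final answer)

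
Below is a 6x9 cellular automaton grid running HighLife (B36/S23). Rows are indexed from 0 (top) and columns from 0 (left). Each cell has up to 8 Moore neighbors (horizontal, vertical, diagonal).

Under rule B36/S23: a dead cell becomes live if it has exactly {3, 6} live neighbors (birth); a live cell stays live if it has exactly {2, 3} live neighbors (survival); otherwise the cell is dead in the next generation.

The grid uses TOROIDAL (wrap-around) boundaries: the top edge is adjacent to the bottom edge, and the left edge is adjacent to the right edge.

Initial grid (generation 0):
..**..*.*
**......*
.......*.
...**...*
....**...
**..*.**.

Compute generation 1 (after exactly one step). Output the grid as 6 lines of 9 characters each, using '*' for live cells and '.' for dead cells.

Simulating step by step:
Generation 0 (given above): 18 live cells
Generation 1: 24 live cells
(generation 1 grid is the final answer)

Answer: *.**.**..
***.....*
.......*.
...***...
*.....***
***.*.***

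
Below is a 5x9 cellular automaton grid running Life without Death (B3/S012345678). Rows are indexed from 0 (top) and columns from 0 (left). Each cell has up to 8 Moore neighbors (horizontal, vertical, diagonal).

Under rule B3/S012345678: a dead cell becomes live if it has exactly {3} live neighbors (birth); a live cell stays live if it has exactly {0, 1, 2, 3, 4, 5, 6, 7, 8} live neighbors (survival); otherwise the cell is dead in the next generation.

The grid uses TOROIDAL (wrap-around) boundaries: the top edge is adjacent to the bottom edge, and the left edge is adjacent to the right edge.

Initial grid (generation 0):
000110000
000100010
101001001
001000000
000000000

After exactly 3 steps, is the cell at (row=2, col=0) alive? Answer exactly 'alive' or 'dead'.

Simulating step by step:
Generation 0 (given above): 9 live cells
Generation 1: 15 live cells
000110000
001100011
111101001
011000000
000100000
Generation 2: 19 live cells
000110000
001100011
111111011
011010000
000110000
Generation 3: 24 live cells
000110000
001101111
111111111
011010001
000111000

Cell (2,0) at generation 3: 1 -> alive

Answer: alive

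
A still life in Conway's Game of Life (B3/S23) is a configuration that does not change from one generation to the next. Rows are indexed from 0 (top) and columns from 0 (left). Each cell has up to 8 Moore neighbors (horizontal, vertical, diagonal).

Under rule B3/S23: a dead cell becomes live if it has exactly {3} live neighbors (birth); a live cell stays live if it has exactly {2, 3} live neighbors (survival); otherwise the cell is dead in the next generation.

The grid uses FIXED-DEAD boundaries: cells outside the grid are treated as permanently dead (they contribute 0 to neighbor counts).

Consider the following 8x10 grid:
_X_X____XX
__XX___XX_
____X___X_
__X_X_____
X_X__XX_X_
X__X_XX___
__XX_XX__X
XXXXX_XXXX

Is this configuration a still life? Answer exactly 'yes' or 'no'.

Compute generation 1 and compare to generation 0 (given above):
Generation 1:
___X___XXX
__XXX__X__
__X_X__XX_
_X__X__X__
__X___XX__
___X______
X________X
_X__X_XXXX
Cell (0,1) differs: gen0=1 vs gen1=0 -> NOT a still life.

Answer: no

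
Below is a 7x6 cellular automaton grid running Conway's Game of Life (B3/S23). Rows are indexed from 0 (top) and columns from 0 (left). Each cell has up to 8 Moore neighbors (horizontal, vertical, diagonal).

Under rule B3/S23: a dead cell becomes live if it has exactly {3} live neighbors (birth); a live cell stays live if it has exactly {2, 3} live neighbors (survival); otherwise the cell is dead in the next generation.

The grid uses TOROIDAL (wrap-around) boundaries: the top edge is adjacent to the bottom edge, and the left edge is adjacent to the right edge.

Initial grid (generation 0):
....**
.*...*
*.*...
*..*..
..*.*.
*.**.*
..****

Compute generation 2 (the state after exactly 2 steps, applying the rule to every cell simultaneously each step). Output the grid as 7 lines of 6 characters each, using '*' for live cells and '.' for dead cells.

Answer: *.**..
.*****
..*...
..*...
*.*.*.
*.**.*
.**...

Derivation:
Simulating step by step:
Generation 0 (given above): 18 live cells
Generation 1: 16 live cells
..*...
.*..**
*.*..*
..**.*
*.*.*.
*.....
.**...
Generation 2: 19 live cells
(generation 2 grid is the final answer)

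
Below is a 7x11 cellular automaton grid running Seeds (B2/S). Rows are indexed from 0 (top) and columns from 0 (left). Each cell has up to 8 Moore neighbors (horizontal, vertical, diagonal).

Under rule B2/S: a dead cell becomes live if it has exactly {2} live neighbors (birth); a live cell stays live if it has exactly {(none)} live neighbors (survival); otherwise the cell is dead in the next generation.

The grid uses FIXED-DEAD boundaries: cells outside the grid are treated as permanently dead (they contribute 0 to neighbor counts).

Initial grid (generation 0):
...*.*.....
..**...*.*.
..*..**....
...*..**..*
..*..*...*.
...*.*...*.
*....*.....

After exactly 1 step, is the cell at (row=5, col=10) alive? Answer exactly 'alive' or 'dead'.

Simulating step by step:
Generation 0 (given above): 21 live cells
Generation 1: 16 live cells
......*.*..
.*......*..
.*.......**
.*......**.
.......*...
.**.....*.*
......*....

Cell (5,10) at generation 1: 1 -> alive

Answer: alive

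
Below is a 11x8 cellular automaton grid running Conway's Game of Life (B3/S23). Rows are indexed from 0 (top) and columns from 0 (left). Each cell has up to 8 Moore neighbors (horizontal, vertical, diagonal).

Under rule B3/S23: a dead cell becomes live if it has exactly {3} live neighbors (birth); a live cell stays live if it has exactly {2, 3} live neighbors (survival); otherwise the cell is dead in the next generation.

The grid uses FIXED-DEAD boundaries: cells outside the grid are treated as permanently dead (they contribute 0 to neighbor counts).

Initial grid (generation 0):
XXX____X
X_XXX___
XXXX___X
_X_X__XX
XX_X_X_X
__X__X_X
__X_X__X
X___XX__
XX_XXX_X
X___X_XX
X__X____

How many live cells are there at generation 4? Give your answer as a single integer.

Answer: 22

Derivation:
Simulating step by step:
Generation 0 (given above): 43 live cells
Generation 1: 28 live cells
X_X_____
____X___
X_____XX
___X___X
XX_X_X_X
__X__X_X
_X__X___
X_X_____
XX_X___X
X_X___XX
________
Generation 2: 29 live cells
________
_X______
______XX
XXX_X__X
_X_X___X
X_XX_X__
_XXX____
X_XX____
X__X__XX
X_X___XX
________
Generation 3: 21 live cells
________
________
X_X___XX
XXXX___X
______X_
X_______
X_______
X___X___
X__X__XX
_X____XX
________
Generation 4: 22 live cells
________
________
X_XX__XX
X_XX___X
X_X_____
________
XX______
XX______
XX___XXX
______XX
________
Population at generation 4: 22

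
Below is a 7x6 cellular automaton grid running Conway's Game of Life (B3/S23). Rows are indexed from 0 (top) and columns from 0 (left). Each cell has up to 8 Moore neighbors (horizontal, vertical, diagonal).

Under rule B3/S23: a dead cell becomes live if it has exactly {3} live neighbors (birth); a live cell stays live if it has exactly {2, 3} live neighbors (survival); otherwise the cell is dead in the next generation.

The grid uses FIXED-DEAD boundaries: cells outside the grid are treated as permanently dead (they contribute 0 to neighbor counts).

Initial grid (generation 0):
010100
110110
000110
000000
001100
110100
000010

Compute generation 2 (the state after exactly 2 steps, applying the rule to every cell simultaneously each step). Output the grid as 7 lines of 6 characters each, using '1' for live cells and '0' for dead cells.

Answer: 111000
100000
001010
000010
010000
010110
000000

Derivation:
Simulating step by step:
Generation 0 (given above): 14 live cells
Generation 1: 17 live cells
110110
110000
001110
001010
011100
010110
000000
Generation 2: 11 live cells
(generation 2 grid is the final answer)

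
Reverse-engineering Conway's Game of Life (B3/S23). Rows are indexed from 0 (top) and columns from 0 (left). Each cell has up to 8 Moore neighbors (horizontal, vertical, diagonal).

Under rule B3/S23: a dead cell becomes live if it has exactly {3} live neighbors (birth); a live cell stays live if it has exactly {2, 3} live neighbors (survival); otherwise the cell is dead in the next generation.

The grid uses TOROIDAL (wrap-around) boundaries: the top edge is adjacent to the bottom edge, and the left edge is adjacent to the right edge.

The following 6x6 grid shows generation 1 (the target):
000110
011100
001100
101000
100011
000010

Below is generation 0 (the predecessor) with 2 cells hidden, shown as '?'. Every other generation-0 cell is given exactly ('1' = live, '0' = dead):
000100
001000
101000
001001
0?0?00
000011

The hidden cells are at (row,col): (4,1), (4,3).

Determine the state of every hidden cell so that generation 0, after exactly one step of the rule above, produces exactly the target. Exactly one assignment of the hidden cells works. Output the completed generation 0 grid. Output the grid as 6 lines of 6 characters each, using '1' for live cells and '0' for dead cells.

Hidden generation-0 cells (in order): (4,1), (4,3).
A hidden cell only influences target cells in its own 3x3 neighborhood. Try each of the 2^2 = 4 assignments, step the completed generation 0 forward once under B3/S23, and compare with the target:
  (4,1)=0 (4,3)=0 -> step gives (3,0)='0' but target has '1' -> reject
  (4,1)=0 (4,3)=1 -> step gives (3,0)='0' but target has '1' -> reject
  (4,1)=1 (4,3)=0 -> step reproduces the target at every cell -> ACCEPT
  (4,1)=1 (4,3)=1 -> step gives (3,3)='1' but target has '0' -> reject
Unique solution: (4,1)=live, (4,3)=dead.
Check: live-neighbor counts of every cell in the completed generation 0:
112232
132311
142312
342211
312233
212221
Applying B3/S23 to generation 0 with these counts gives:
000110
011100
001100
101000
100011
000010
which matches the target exactly.

Answer: 000100
001000
101000
001001
010000
000011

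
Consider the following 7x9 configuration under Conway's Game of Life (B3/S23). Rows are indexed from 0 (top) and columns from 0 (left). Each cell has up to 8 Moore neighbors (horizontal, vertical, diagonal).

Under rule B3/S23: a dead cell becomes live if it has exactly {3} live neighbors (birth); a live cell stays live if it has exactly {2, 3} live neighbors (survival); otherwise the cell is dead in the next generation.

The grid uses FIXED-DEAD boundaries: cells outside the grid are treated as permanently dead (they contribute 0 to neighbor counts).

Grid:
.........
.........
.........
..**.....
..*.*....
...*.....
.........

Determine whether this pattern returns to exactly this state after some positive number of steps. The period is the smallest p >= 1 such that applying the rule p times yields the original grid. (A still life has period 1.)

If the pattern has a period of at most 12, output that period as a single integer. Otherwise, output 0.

Simulating and comparing each generation to the original:
Gen 0 (original, given above): 5 live cells
Gen 1: 5 live cells, MATCHES original -> period = 1

Answer: 1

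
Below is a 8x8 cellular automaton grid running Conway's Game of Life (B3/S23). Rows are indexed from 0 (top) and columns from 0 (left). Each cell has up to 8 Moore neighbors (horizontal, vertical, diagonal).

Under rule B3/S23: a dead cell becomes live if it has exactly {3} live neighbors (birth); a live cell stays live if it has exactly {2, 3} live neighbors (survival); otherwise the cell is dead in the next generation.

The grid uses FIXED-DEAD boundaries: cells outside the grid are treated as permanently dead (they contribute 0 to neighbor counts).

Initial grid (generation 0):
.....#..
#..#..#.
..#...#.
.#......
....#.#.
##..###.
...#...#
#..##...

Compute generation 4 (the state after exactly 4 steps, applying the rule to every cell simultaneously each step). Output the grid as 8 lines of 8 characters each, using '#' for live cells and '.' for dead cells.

Simulating step by step:
Generation 0 (given above): 19 live cells
Generation 1: 20 live cells
........
.....##.
.##.....
.....#..
##..#.#.
...##.##
####..#.
...##...
Generation 2: 18 live cells
........
........
.....##.
#.#..#..
...##.##
....#.##
.#....##
.#.##...
Generation 3: 15 live cells
........
........
.....##.
...#...#
...##..#
...##...
..###.##
..#.....
Generation 4: 11 live cells
(generation 4 grid is the final answer)

Answer: ........
........
......#.
...#.#.#
..#.....
......##
..#.##..
..#.....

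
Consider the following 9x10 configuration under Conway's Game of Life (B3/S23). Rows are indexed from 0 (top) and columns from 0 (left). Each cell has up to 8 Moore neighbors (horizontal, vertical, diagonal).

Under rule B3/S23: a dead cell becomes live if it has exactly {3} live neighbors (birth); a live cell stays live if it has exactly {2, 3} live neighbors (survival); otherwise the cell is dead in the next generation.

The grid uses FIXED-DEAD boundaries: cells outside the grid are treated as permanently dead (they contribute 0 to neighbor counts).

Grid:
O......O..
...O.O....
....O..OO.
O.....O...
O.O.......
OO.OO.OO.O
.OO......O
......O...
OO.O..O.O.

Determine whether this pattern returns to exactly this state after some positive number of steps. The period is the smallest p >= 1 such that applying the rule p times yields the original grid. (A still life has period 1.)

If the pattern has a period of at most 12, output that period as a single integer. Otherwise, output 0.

Simulating and comparing each generation to the original:
Gen 0 (original, given above): 27 live cells
Gen 1: 30 live cells, differs from original
Gen 2: 25 live cells, differs from original
Gen 3: 18 live cells, differs from original
Gen 4: 19 live cells, differs from original
Gen 5: 21 live cells, differs from original
Gen 6: 22 live cells, differs from original
Gen 7: 30 live cells, differs from original
Gen 8: 25 live cells, differs from original
Gen 9: 30 live cells, differs from original
Gen 10: 29 live cells, differs from original
Gen 11: 28 live cells, differs from original
Gen 12: 20 live cells, differs from original
No period found within 12 steps.

Answer: 0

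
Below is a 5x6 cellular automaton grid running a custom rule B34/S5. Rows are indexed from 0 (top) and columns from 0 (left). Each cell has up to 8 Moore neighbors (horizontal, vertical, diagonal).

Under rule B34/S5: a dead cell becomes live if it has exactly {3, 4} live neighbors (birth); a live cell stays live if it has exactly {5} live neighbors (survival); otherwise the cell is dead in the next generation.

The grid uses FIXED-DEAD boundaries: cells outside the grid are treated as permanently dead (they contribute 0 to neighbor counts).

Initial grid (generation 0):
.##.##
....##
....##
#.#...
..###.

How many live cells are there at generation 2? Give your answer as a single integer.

Simulating step by step:
Generation 0 (given above): 13 live cells
Generation 1: 9 live cells
...#..
...###
...#..
.#..##
.#....
Generation 2: 5 live cells
....#.
..#...
..#..#
..#...
......
Population at generation 2: 5

Answer: 5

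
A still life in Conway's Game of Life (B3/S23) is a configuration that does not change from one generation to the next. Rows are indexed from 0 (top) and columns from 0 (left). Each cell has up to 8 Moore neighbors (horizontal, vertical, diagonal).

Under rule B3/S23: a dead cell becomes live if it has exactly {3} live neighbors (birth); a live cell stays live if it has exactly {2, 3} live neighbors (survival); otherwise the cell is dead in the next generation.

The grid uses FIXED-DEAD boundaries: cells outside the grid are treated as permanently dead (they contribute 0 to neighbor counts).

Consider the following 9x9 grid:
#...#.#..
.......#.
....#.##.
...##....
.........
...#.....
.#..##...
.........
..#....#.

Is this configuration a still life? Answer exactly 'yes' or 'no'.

Compute generation 1 and compare to generation 0 (given above):
Generation 1:
.........
.......#.
...#####.
...###...
...##....
....#....
....#....
.........
.........
Cell (0,0) differs: gen0=1 vs gen1=0 -> NOT a still life.

Answer: no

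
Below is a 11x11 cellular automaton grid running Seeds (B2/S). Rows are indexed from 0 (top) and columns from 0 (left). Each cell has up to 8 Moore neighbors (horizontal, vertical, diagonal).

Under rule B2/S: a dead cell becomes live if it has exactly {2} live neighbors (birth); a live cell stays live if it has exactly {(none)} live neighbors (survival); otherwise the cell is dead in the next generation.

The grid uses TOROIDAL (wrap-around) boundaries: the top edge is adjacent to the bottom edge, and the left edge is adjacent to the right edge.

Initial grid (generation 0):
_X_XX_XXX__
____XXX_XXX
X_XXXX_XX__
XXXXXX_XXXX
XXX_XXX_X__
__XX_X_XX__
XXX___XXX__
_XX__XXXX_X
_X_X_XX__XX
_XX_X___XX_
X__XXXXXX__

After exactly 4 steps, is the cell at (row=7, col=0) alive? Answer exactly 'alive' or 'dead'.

Answer: alive

Derivation:
Simulating step by step:
Generation 0 (given above): 72 live cells
Generation 1: 3 live cells
___________
___________
___________
___________
___________
__________X
__________X
___________
___________
___________
__________X
Generation 2: 4 live cells
___________
___________
___________
___________
___________
X________X_
X________X_
___________
___________
___________
___________
Generation 3: 6 live cells
___________
___________
___________
___________
__________X
_X______X__
_X______X__
__________X
___________
___________
___________
Generation 4: 8 live cells
___________
___________
___________
___________
X________X_
__X____X___
__X____X___
X________X_
___________
___________
___________

Cell (7,0) at generation 4: 1 -> alive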